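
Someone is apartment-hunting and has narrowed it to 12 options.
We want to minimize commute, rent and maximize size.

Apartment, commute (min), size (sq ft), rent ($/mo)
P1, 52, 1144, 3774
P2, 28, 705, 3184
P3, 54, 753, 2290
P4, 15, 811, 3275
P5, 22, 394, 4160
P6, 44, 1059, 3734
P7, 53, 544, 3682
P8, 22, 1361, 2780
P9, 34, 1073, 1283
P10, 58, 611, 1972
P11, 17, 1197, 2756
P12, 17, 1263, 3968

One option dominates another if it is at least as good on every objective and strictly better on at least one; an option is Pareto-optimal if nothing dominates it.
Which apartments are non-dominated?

P4, P8, P9, P11, P12

P1: dominated by P8 (commute 22≤52, size 1361≥1144, rent 2780≤3774).
P2: dominated by P8 (commute 22≤28, size 1361≥705, rent 2780≤3184).
P3: dominated by P9 (commute 34≤54, size 1073≥753, rent 1283≤2290).
P4: not dominated (best commute).
P5: dominated by P4 (commute 15≤22, size 811≥394, rent 3275≤4160).
P6: dominated by P8 (commute 22≤44, size 1361≥1059, rent 2780≤3734).
P7: dominated by P2 (commute 28≤53, size 705≥544, rent 3184≤3682).
P8: not dominated (best size).
P9: not dominated (best rent).
P10: dominated by P9 (commute 34≤58, size 1073≥611, rent 1283≤1972).
P11: not dominated.
P12: not dominated.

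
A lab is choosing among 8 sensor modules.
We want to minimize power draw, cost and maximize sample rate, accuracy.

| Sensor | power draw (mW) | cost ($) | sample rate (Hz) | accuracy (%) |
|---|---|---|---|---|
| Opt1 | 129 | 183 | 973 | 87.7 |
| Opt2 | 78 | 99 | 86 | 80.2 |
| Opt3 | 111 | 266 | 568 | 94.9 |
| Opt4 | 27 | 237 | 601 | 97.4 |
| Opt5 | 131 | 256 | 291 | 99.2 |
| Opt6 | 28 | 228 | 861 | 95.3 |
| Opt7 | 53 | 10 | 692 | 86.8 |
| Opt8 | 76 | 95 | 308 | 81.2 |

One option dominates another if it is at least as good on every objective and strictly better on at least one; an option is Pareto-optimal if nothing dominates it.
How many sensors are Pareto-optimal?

5

Opt1: not dominated (best sample rate).
Opt2: dominated by Opt7 (power draw 53≤78, cost 10≤99, sample rate 692≥86, accuracy 86.8≥80.2).
Opt3: dominated by Opt4 (power draw 27≤111, cost 237≤266, sample rate 601≥568, accuracy 97.4≥94.9).
Opt4: not dominated (best power draw).
Opt5: not dominated (best accuracy).
Opt6: not dominated.
Opt7: not dominated (best cost).
Opt8: dominated by Opt7 (power draw 53≤76, cost 10≤95, sample rate 692≥308, accuracy 86.8≥81.2).
Pareto-optimal: Opt1, Opt4, Opt5, Opt6, Opt7 → 5.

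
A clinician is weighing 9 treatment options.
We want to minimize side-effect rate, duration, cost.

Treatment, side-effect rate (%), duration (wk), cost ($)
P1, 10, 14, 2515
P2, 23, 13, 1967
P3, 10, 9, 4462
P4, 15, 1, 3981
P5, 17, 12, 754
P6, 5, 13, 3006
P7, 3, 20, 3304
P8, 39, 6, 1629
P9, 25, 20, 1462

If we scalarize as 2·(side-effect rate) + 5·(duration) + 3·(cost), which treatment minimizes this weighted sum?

P5

P1: 2·10 + 5·14 + 3·2515 = 7635
P2: 2·23 + 5·13 + 3·1967 = 6012
P3: 2·10 + 5·9 + 3·4462 = 13451
P4: 2·15 + 5·1 + 3·3981 = 11978
P5: 2·17 + 5·12 + 3·754 = 2356
P6: 2·5 + 5·13 + 3·3006 = 9093
P7: 2·3 + 5·20 + 3·3304 = 10018
P8: 2·39 + 5·6 + 3·1629 = 4995
P9: 2·25 + 5·20 + 3·1462 = 4536
Lowest: P5 at 2356.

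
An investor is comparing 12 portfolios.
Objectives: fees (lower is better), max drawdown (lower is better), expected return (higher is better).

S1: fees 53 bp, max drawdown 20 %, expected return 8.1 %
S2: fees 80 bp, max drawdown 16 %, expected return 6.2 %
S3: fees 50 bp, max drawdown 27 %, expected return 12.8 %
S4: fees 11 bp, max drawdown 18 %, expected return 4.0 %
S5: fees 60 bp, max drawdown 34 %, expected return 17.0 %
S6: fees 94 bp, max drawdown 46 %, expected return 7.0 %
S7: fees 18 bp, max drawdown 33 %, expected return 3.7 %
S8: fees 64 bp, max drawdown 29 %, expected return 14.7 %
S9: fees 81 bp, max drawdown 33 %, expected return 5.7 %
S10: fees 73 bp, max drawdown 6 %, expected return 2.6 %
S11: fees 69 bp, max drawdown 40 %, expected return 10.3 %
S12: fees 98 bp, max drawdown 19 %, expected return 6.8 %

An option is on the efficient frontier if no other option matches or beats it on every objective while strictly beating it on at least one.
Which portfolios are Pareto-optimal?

S1: not dominated.
S2: not dominated.
S3: not dominated.
S4: not dominated (best fees).
S5: not dominated (best expected return).
S6: dominated by S1 (fees 53≤94, max drawdown 20≤46, expected return 8.1≥7.0).
S7: dominated by S4 (fees 11≤18, max drawdown 18≤33, expected return 4.0≥3.7).
S8: not dominated.
S9: dominated by S1 (fees 53≤81, max drawdown 20≤33, expected return 8.1≥5.7).
S10: not dominated (best max drawdown).
S11: dominated by S3 (fees 50≤69, max drawdown 27≤40, expected return 12.8≥10.3).
S12: not dominated.

S1, S2, S3, S4, S5, S8, S10, S12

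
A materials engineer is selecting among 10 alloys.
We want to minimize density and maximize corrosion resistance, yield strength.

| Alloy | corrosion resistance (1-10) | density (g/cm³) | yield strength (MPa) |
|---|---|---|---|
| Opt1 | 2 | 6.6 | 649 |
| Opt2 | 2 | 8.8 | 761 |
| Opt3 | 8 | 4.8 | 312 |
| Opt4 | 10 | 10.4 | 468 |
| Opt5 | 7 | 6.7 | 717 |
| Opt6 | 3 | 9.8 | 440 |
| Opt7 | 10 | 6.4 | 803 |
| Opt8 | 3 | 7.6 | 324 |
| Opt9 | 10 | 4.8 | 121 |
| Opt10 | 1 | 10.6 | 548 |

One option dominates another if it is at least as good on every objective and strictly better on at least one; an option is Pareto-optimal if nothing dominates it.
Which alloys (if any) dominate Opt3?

none

Opt1: worse on corrosion resistance (2 vs 8).
Opt2: worse on corrosion resistance (2 vs 8).
Opt4: worse on density (10.4 vs 4.8).
Opt5: worse on corrosion resistance (7 vs 8).
Opt6: worse on corrosion resistance (3 vs 8).
Opt7: worse on density (6.4 vs 4.8).
Opt8: worse on corrosion resistance (3 vs 8).
Opt9: worse on yield strength (121 vs 312).
Opt10: worse on corrosion resistance (1 vs 8).
No option dominates Opt3.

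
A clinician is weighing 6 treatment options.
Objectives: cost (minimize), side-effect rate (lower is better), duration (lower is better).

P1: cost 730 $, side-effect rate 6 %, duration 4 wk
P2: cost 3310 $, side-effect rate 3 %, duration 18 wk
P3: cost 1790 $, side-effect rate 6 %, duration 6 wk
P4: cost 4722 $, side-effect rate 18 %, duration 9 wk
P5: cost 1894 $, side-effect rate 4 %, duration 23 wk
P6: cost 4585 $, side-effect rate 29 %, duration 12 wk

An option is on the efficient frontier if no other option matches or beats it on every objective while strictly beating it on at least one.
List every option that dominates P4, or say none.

P1: cost 730≤4722, side-effect rate 6≤18, duration 4≤9 — dominates P4.
P3: cost 1790≤4722, side-effect rate 6≤18, duration 6≤9 — dominates P4.
Others (P2, P5, P6) are each worse than P4 on at least one objective.

P1, P3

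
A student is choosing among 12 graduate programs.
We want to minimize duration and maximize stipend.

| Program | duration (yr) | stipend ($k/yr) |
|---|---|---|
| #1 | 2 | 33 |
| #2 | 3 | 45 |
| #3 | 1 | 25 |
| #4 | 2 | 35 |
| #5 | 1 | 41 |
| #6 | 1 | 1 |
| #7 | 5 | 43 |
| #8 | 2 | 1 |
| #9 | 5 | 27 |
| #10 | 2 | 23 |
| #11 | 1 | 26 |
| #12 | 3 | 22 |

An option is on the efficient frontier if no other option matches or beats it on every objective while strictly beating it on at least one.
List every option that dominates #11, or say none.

#5

#5: duration 1≤1, stipend 41≥26 — dominates #11.
Others (#1, #2, #3, #4, #6, #7, #8, #9, #10, #12) are each worse than #11 on at least one objective.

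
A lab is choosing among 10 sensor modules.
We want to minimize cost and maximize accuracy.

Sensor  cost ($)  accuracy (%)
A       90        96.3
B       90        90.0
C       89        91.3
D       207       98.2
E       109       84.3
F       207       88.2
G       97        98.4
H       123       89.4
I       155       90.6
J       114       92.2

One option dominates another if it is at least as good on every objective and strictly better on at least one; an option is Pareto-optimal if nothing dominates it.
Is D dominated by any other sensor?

Yes

G vs D: cost 97≤207, accuracy 98.4≥98.2 — G is at least as good on every objective and strictly better on at least one, so G dominates D.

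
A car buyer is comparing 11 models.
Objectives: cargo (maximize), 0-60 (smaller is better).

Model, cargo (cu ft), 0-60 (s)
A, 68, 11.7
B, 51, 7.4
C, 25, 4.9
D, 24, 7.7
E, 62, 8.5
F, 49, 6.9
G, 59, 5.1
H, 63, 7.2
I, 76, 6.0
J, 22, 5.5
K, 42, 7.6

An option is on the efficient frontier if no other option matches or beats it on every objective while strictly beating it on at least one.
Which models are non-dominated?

A: dominated by I (cargo 76≥68, 0-60 6.0≤11.7).
B: dominated by G (cargo 59≥51, 0-60 5.1≤7.4).
C: not dominated (best 0-60).
D: dominated by B (cargo 51≥24, 0-60 7.4≤7.7).
E: dominated by H (cargo 63≥62, 0-60 7.2≤8.5).
F: dominated by G (cargo 59≥49, 0-60 5.1≤6.9).
G: not dominated.
H: dominated by I (cargo 76≥63, 0-60 6.0≤7.2).
I: not dominated (best cargo).
J: dominated by C (cargo 25≥22, 0-60 4.9≤5.5).
K: dominated by B (cargo 51≥42, 0-60 7.4≤7.6).

C, G, I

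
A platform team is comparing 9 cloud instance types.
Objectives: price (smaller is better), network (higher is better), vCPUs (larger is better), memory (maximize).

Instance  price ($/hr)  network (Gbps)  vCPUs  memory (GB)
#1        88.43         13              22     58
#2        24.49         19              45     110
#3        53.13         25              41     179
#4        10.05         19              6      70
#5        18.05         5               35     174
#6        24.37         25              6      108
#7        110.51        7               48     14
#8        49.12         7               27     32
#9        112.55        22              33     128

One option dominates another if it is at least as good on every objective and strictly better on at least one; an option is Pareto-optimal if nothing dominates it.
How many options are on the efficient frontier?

#1: dominated by #2 (price 24.49≤88.43, network 19≥13, vCPUs 45≥22, memory 110≥58).
#2: not dominated.
#3: not dominated (best memory).
#4: not dominated (best price).
#5: not dominated.
#6: not dominated.
#7: not dominated (best vCPUs).
#8: dominated by #2 (price 24.49≤49.12, network 19≥7, vCPUs 45≥27, memory 110≥32).
#9: dominated by #3 (price 53.13≤112.55, network 25≥22, vCPUs 41≥33, memory 179≥128).
Pareto-optimal: #2, #3, #4, #5, #6, #7 → 6.

6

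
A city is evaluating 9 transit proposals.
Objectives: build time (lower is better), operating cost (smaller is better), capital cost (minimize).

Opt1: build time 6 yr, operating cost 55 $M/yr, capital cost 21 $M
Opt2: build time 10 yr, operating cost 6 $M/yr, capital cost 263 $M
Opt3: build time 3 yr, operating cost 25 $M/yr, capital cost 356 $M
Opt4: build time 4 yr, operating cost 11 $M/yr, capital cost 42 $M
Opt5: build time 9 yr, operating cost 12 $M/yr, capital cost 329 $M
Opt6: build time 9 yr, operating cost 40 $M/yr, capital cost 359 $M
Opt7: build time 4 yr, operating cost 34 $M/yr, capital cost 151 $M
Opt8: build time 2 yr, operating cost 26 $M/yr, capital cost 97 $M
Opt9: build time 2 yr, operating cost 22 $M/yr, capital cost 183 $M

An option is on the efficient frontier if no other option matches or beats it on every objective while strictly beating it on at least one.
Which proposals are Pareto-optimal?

Opt1, Opt2, Opt4, Opt8, Opt9

Opt1: not dominated (best capital cost).
Opt2: not dominated (best operating cost).
Opt3: dominated by Opt9 (build time 2≤3, operating cost 22≤25, capital cost 183≤356).
Opt4: not dominated.
Opt5: dominated by Opt4 (build time 4≤9, operating cost 11≤12, capital cost 42≤329).
Opt6: dominated by Opt3 (build time 3≤9, operating cost 25≤40, capital cost 356≤359).
Opt7: dominated by Opt4 (build time 4≤4, operating cost 11≤34, capital cost 42≤151).
Opt8: not dominated.
Opt9: not dominated.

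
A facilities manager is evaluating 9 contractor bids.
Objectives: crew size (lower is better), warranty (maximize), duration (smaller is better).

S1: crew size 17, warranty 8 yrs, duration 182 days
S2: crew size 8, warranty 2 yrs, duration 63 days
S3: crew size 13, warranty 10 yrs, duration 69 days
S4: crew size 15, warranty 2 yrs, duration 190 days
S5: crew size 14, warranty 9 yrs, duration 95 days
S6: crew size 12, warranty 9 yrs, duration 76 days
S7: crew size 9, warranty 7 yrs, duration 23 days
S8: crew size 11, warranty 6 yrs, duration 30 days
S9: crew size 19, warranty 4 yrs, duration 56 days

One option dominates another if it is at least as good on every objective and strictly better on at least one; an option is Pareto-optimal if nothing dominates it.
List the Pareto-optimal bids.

S2, S3, S6, S7

S1: dominated by S3 (crew size 13≤17, warranty 10≥8, duration 69≤182).
S2: not dominated (best crew size).
S3: not dominated (best warranty).
S4: dominated by S2 (crew size 8≤15, warranty 2≥2, duration 63≤190).
S5: dominated by S3 (crew size 13≤14, warranty 10≥9, duration 69≤95).
S6: not dominated.
S7: not dominated (best duration).
S8: dominated by S7 (crew size 9≤11, warranty 7≥6, duration 23≤30).
S9: dominated by S7 (crew size 9≤19, warranty 7≥4, duration 23≤56).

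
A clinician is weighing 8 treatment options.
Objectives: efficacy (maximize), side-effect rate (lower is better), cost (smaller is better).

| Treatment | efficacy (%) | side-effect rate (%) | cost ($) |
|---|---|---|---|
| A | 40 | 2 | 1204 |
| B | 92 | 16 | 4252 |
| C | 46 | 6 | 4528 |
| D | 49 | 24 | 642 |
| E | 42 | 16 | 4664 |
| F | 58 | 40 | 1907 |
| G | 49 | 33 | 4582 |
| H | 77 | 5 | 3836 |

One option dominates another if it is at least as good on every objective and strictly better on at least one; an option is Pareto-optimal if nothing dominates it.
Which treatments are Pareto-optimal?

A: not dominated (best side-effect rate).
B: not dominated (best efficacy).
C: dominated by H (efficacy 77≥46, side-effect rate 5≤6, cost 3836≤4528).
D: not dominated (best cost).
E: dominated by B (efficacy 92≥42, side-effect rate 16≤16, cost 4252≤4664).
F: not dominated.
G: dominated by B (efficacy 92≥49, side-effect rate 16≤33, cost 4252≤4582).
H: not dominated.

A, B, D, F, H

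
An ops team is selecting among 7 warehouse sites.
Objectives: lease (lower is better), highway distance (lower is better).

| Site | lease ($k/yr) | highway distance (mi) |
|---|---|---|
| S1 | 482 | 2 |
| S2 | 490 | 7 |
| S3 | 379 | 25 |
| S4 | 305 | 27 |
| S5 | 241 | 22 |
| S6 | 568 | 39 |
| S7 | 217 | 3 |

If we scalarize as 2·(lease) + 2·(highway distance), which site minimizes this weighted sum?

S1: 2·482 + 2·2 = 968
S2: 2·490 + 2·7 = 994
S3: 2·379 + 2·25 = 808
S4: 2·305 + 2·27 = 664
S5: 2·241 + 2·22 = 526
S6: 2·568 + 2·39 = 1214
S7: 2·217 + 2·3 = 440
Lowest: S7 at 440.

S7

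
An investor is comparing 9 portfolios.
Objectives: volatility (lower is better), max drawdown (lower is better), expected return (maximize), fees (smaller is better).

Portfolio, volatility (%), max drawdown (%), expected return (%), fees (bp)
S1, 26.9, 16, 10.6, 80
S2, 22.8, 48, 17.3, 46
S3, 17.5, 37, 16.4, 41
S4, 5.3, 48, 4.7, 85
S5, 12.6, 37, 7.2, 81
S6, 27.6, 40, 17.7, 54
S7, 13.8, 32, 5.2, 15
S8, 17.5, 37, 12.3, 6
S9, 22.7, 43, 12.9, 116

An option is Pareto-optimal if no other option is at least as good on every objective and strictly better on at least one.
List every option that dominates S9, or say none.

S3: volatility 17.5≤22.7, max drawdown 37≤43, expected return 16.4≥12.9, fees 41≤116 — dominates S9.
Others (S1, S2, S4, S5, S6, S7, S8) are each worse than S9 on at least one objective.

S3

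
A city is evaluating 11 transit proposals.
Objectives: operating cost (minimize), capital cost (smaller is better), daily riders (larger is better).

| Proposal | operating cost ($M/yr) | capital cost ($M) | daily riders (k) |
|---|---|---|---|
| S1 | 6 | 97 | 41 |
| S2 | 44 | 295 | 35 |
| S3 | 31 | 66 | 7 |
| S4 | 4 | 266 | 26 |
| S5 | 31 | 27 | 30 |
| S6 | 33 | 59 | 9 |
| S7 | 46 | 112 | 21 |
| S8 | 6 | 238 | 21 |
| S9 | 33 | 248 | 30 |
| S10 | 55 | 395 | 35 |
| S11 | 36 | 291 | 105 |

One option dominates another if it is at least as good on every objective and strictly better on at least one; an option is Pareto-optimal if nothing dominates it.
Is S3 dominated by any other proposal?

Yes

S5 vs S3: operating cost 31≤31, capital cost 27≤66, daily riders 30≥7 — S5 is at least as good on every objective and strictly better on at least one, so S5 dominates S3.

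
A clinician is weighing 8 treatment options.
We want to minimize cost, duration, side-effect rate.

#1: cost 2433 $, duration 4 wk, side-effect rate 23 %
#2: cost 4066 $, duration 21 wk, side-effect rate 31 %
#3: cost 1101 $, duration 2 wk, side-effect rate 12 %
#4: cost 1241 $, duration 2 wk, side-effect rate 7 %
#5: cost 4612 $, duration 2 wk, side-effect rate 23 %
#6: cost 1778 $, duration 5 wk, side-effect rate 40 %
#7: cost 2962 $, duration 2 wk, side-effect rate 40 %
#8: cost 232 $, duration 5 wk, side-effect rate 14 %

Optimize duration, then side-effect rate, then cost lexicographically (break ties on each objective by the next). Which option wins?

First minimize duration: best is 2, kept {#3, #4, #5, #7}.
Then minimize side-effect rate: best is 7, kept {#4}.

#4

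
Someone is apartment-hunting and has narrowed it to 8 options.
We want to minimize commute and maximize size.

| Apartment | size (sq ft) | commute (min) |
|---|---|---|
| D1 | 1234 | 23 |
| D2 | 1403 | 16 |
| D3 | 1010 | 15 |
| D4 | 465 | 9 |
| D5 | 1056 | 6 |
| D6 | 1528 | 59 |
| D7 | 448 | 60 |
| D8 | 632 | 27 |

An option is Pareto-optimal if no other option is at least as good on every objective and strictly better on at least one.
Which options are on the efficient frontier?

D1: dominated by D2 (size 1403≥1234, commute 16≤23).
D2: not dominated.
D3: dominated by D5 (size 1056≥1010, commute 6≤15).
D4: dominated by D5 (size 1056≥465, commute 6≤9).
D5: not dominated (best commute).
D6: not dominated (best size).
D7: dominated by D1 (size 1234≥448, commute 23≤60).
D8: dominated by D1 (size 1234≥632, commute 23≤27).

D2, D5, D6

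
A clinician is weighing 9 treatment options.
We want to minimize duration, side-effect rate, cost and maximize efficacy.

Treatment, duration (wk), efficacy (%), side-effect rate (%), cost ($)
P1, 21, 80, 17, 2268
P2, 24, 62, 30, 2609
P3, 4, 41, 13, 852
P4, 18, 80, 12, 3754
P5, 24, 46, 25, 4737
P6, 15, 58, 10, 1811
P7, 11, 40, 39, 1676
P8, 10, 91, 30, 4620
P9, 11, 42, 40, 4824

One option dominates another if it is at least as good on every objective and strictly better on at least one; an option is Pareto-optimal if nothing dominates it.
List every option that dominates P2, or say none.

P1

P1: duration 21≤24, efficacy 80≥62, side-effect rate 17≤30, cost 2268≤2609 — dominates P2.
Others (P3, P4, P5, P6, P7, P8, P9) are each worse than P2 on at least one objective.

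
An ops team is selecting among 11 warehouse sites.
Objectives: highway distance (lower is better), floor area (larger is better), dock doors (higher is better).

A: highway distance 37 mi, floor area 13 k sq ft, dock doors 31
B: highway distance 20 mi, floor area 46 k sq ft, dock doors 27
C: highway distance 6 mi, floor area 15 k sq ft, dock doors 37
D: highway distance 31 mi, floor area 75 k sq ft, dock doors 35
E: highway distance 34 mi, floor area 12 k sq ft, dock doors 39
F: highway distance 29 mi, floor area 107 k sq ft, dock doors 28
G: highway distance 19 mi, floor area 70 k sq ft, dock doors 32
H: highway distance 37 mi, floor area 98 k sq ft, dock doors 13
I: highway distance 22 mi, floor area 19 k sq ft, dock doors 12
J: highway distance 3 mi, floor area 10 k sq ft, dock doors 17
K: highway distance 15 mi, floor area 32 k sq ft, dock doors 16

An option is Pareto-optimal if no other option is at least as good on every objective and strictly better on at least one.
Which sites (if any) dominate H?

F: highway distance 29≤37, floor area 107≥98, dock doors 28≥13 — dominates H.
Others (A, B, C, D, E, G, I, J, K) are each worse than H on at least one objective.

F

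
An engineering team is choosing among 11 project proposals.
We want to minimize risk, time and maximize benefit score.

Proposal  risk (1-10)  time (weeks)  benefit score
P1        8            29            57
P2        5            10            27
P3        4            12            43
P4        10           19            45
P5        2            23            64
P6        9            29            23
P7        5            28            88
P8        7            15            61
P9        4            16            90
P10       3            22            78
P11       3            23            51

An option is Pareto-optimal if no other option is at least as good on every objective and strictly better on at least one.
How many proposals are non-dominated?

P1: dominated by P5 (risk 2≤8, time 23≤29, benefit score 64≥57).
P2: not dominated (best time).
P3: not dominated.
P4: dominated by P8 (risk 7≤10, time 15≤19, benefit score 61≥45).
P5: not dominated (best risk).
P6: dominated by P1 (risk 8≤9, time 29≤29, benefit score 57≥23).
P7: dominated by P9 (risk 4≤5, time 16≤28, benefit score 90≥88).
P8: not dominated.
P9: not dominated (best benefit score).
P10: not dominated.
P11: dominated by P5 (risk 2≤3, time 23≤23, benefit score 64≥51).
Pareto-optimal: P2, P3, P5, P8, P9, P10 → 6.

6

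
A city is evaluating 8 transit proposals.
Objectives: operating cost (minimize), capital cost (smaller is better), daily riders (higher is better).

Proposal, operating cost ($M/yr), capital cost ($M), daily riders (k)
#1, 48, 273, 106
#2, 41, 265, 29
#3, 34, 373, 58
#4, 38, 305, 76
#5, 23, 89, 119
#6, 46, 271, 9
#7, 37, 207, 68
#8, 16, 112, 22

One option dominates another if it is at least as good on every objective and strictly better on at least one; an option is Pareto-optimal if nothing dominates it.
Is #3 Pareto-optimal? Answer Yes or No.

No

#5 vs #3: operating cost 23≤34, capital cost 89≤373, daily riders 119≥58 — #5 is at least as good on every objective and strictly better on at least one, so #5 dominates #3.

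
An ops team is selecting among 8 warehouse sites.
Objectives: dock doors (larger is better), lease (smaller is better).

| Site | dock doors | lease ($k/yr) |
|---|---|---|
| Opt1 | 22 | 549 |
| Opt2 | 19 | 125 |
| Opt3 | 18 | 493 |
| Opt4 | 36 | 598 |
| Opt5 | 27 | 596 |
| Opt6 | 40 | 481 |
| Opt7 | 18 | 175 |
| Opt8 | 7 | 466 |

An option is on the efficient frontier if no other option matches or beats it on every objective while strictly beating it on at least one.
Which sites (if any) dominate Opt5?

Opt6

Opt6: dock doors 40≥27, lease 481≤596 — dominates Opt5.
Others (Opt1, Opt2, Opt3, Opt4, Opt7, Opt8) are each worse than Opt5 on at least one objective.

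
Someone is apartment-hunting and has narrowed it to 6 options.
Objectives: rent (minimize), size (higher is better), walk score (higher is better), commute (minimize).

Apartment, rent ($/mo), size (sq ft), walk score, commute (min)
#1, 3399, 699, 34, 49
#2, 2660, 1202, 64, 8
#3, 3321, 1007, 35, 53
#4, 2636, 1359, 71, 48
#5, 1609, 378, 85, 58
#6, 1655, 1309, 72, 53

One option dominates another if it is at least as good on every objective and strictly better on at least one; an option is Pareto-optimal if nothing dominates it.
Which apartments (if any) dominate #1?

#2, #4

#2: rent 2660≤3399, size 1202≥699, walk score 64≥34, commute 8≤49 — dominates #1.
#4: rent 2636≤3399, size 1359≥699, walk score 71≥34, commute 48≤49 — dominates #1.
Others (#3, #5, #6) are each worse than #1 on at least one objective.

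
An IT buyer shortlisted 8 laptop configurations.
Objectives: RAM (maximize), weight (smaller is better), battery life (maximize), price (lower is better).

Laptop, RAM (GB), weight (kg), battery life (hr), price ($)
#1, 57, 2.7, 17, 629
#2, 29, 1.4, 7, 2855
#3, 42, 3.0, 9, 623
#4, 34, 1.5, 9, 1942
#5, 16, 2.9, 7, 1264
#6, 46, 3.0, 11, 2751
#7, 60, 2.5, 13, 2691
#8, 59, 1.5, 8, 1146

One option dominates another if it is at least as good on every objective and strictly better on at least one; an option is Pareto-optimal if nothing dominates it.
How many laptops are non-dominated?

6

#1: not dominated (best battery life).
#2: not dominated (best weight).
#3: not dominated (best price).
#4: not dominated.
#5: dominated by #1 (RAM 57≥16, weight 2.7≤2.9, battery life 17≥7, price 629≤1264).
#6: dominated by #1 (RAM 57≥46, weight 2.7≤3.0, battery life 17≥11, price 629≤2751).
#7: not dominated (best RAM).
#8: not dominated.
Pareto-optimal: #1, #2, #3, #4, #7, #8 → 6.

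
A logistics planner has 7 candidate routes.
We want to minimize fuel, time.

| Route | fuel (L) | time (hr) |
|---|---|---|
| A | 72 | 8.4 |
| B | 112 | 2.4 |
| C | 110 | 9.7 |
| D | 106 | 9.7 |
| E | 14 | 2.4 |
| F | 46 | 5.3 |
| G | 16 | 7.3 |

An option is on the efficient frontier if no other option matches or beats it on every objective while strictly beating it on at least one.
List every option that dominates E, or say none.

none

A: worse on fuel (72 vs 14).
B: worse on fuel (112 vs 14).
C: worse on fuel (110 vs 14).
D: worse on fuel (106 vs 14).
F: worse on fuel (46 vs 14).
G: worse on fuel (16 vs 14).
No option dominates E.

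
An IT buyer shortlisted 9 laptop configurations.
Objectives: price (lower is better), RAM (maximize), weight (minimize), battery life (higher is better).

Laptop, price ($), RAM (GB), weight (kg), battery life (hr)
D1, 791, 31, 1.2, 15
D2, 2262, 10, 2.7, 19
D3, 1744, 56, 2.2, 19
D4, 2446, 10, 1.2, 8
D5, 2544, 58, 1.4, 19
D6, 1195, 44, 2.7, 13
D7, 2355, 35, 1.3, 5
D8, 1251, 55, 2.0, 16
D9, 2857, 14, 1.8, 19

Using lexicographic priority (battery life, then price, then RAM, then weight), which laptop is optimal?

D3

First maximize battery life: best is 19, kept {D2, D3, D5, D9}.
Then minimize price: best is 1744, kept {D3}.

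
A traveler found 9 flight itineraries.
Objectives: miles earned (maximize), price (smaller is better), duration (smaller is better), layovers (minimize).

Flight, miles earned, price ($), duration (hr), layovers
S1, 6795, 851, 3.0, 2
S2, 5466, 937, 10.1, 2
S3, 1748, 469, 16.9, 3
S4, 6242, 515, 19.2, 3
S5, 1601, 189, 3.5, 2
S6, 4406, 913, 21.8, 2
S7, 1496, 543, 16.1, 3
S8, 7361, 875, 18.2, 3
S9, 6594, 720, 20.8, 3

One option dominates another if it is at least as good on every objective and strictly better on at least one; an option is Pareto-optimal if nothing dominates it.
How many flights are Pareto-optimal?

S1: not dominated (best duration).
S2: dominated by S1 (miles earned 6795≥5466, price 851≤937, duration 3.0≤10.1, layovers 2≤2).
S3: not dominated.
S4: not dominated.
S5: not dominated (best price).
S6: dominated by S1 (miles earned 6795≥4406, price 851≤913, duration 3.0≤21.8, layovers 2≤2).
S7: dominated by S5 (miles earned 1601≥1496, price 189≤543, duration 3.5≤16.1, layovers 2≤3).
S8: not dominated (best miles earned).
S9: not dominated.
Pareto-optimal: S1, S3, S4, S5, S8, S9 → 6.

6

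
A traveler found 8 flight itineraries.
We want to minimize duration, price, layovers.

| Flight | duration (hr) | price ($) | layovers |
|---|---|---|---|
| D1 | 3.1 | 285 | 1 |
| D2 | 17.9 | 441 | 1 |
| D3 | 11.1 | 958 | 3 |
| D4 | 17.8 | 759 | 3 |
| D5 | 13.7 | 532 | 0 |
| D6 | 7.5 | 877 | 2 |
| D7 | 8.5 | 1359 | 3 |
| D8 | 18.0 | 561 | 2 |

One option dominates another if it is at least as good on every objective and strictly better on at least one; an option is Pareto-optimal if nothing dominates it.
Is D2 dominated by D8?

No

D8 vs D2: D8 is worse on duration (18.0 vs 17.9), so it does not dominate D2.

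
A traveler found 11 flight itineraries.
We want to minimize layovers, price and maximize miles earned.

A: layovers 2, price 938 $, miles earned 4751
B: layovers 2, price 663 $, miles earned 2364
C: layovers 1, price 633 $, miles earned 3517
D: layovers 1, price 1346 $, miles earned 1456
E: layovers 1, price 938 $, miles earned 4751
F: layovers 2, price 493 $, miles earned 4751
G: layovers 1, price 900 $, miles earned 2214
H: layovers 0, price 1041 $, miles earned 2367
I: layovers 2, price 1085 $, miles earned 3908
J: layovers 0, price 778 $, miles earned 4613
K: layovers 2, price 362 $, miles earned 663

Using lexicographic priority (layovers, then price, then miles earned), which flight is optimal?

First minimize layovers: best is 0, kept {H, J}.
Then minimize price: best is 778, kept {J}.

J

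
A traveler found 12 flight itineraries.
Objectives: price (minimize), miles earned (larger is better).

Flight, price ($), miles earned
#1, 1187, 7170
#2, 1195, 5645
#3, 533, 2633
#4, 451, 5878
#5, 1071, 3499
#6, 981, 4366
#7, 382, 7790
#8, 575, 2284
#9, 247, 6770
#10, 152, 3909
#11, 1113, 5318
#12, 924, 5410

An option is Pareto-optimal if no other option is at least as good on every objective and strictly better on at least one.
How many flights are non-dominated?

3

#1: dominated by #7 (price 382≤1187, miles earned 7790≥7170).
#2: dominated by #1 (price 1187≤1195, miles earned 7170≥5645).
#3: dominated by #4 (price 451≤533, miles earned 5878≥2633).
#4: dominated by #7 (price 382≤451, miles earned 7790≥5878).
#5: dominated by #4 (price 451≤1071, miles earned 5878≥3499).
#6: dominated by #4 (price 451≤981, miles earned 5878≥4366).
#7: not dominated (best miles earned).
#8: dominated by #3 (price 533≤575, miles earned 2633≥2284).
#9: not dominated.
#10: not dominated (best price).
#11: dominated by #4 (price 451≤1113, miles earned 5878≥5318).
#12: dominated by #4 (price 451≤924, miles earned 5878≥5410).
Pareto-optimal: #7, #9, #10 → 3.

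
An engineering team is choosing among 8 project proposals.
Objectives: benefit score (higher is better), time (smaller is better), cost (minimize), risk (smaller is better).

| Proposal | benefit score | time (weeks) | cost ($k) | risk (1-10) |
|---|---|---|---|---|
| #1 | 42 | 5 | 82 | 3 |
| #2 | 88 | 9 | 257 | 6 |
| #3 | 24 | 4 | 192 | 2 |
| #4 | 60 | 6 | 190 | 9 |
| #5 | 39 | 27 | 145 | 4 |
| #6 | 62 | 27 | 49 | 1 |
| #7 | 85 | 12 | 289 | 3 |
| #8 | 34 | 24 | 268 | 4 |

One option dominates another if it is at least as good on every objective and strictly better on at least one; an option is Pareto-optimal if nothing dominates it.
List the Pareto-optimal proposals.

#1, #2, #3, #4, #6, #7

#1: not dominated.
#2: not dominated (best benefit score).
#3: not dominated (best time).
#4: not dominated.
#5: dominated by #1 (benefit score 42≥39, time 5≤27, cost 82≤145, risk 3≤4).
#6: not dominated (best cost).
#7: not dominated.
#8: dominated by #1 (benefit score 42≥34, time 5≤24, cost 82≤268, risk 3≤4).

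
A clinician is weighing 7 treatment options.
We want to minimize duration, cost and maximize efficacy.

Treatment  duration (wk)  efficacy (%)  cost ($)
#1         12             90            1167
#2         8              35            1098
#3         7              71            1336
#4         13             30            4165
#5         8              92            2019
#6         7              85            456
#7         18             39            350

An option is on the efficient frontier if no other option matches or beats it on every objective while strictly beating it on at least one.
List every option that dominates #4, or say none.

#1, #2, #3, #5, #6

#1: duration 12≤13, efficacy 90≥30, cost 1167≤4165 — dominates #4.
#2: duration 8≤13, efficacy 35≥30, cost 1098≤4165 — dominates #4.
#3: duration 7≤13, efficacy 71≥30, cost 1336≤4165 — dominates #4.
#5: duration 8≤13, efficacy 92≥30, cost 2019≤4165 — dominates #4.
#6: duration 7≤13, efficacy 85≥30, cost 456≤4165 — dominates #4.
Others (#7) are each worse than #4 on at least one objective.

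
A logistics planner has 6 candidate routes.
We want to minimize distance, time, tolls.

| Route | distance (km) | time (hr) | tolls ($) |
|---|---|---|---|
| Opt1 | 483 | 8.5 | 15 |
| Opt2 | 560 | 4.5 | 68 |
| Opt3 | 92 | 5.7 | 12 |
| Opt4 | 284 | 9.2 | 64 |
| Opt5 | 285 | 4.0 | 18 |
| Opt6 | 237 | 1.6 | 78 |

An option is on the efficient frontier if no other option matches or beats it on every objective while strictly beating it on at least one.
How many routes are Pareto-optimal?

3

Opt1: dominated by Opt3 (distance 92≤483, time 5.7≤8.5, tolls 12≤15).
Opt2: dominated by Opt5 (distance 285≤560, time 4.0≤4.5, tolls 18≤68).
Opt3: not dominated (best distance).
Opt4: dominated by Opt3 (distance 92≤284, time 5.7≤9.2, tolls 12≤64).
Opt5: not dominated.
Opt6: not dominated (best time).
Pareto-optimal: Opt3, Opt5, Opt6 → 3.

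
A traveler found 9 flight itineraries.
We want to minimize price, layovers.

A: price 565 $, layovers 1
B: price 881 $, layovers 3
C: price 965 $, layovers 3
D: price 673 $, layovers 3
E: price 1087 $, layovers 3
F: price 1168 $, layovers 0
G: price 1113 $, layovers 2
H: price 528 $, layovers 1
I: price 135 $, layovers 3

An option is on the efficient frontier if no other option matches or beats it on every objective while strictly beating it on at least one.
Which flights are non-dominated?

F, H, I

A: dominated by H (price 528≤565, layovers 1≤1).
B: dominated by A (price 565≤881, layovers 1≤3).
C: dominated by A (price 565≤965, layovers 1≤3).
D: dominated by A (price 565≤673, layovers 1≤3).
E: dominated by A (price 565≤1087, layovers 1≤3).
F: not dominated (best layovers).
G: dominated by A (price 565≤1113, layovers 1≤2).
H: not dominated.
I: not dominated (best price).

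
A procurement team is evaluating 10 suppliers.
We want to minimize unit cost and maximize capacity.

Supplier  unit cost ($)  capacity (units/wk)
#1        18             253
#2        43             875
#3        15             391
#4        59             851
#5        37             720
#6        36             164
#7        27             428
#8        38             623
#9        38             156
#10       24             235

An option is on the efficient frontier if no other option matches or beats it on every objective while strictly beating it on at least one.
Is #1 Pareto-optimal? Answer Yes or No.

No

#3 vs #1: unit cost 15≤18, capacity 391≥253 — #3 is at least as good on every objective and strictly better on at least one, so #3 dominates #1.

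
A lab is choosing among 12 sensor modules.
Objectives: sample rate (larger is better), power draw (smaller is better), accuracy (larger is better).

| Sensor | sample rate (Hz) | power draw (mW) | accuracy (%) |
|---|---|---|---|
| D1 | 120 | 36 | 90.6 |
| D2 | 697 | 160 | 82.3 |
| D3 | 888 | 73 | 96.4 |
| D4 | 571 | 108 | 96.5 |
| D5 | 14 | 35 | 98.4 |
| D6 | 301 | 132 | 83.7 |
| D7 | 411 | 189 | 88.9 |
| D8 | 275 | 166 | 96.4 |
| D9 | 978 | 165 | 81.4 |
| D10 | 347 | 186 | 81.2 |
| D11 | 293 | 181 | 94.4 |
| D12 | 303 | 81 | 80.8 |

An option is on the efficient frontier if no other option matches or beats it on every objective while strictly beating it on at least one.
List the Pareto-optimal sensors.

D1: not dominated.
D2: dominated by D3 (sample rate 888≥697, power draw 73≤160, accuracy 96.4≥82.3).
D3: not dominated.
D4: not dominated.
D5: not dominated (best power draw).
D6: dominated by D3 (sample rate 888≥301, power draw 73≤132, accuracy 96.4≥83.7).
D7: dominated by D3 (sample rate 888≥411, power draw 73≤189, accuracy 96.4≥88.9).
D8: dominated by D3 (sample rate 888≥275, power draw 73≤166, accuracy 96.4≥96.4).
D9: not dominated (best sample rate).
D10: dominated by D2 (sample rate 697≥347, power draw 160≤186, accuracy 82.3≥81.2).
D11: dominated by D3 (sample rate 888≥293, power draw 73≤181, accuracy 96.4≥94.4).
D12: dominated by D3 (sample rate 888≥303, power draw 73≤81, accuracy 96.4≥80.8).

D1, D3, D4, D5, D9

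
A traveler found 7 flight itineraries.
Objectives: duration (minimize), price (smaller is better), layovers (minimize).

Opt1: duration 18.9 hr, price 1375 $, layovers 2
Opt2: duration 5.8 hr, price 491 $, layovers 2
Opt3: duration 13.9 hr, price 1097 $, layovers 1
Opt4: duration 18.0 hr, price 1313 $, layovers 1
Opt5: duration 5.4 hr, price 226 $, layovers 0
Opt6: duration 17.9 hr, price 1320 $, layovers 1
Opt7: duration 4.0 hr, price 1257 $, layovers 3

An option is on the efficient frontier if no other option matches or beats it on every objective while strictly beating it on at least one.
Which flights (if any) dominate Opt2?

Opt5

Opt5: duration 5.4≤5.8, price 226≤491, layovers 0≤2 — dominates Opt2.
Others (Opt1, Opt3, Opt4, Opt6, Opt7) are each worse than Opt2 on at least one objective.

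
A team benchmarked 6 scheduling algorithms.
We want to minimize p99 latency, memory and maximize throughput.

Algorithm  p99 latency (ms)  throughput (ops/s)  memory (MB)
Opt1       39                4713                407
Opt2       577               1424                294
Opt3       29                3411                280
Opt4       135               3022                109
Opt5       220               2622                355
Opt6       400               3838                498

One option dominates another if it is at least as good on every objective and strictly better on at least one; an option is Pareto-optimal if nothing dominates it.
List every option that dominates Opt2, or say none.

Opt3, Opt4

Opt3: p99 latency 29≤577, throughput 3411≥1424, memory 280≤294 — dominates Opt2.
Opt4: p99 latency 135≤577, throughput 3022≥1424, memory 109≤294 — dominates Opt2.
Others (Opt1, Opt5, Opt6) are each worse than Opt2 on at least one objective.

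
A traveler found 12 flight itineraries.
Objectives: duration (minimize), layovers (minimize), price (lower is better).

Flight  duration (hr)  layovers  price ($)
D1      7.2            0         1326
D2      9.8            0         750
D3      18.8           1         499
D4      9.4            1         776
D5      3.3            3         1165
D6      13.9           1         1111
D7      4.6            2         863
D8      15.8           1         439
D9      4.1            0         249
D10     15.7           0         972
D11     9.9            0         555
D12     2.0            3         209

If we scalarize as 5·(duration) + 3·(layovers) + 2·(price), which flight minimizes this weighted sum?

D1: 5·7.2 + 3·0 + 2·1326 = 2688.0
D2: 5·9.8 + 3·0 + 2·750 = 1549.0
D3: 5·18.8 + 3·1 + 2·499 = 1095.0
D4: 5·9.4 + 3·1 + 2·776 = 1602.0
D5: 5·3.3 + 3·3 + 2·1165 = 2355.5
D6: 5·13.9 + 3·1 + 2·1111 = 2294.5
D7: 5·4.6 + 3·2 + 2·863 = 1755.0
D8: 5·15.8 + 3·1 + 2·439 = 960.0
D9: 5·4.1 + 3·0 + 2·249 = 518.5
D10: 5·15.7 + 3·0 + 2·972 = 2022.5
D11: 5·9.9 + 3·0 + 2·555 = 1159.5
D12: 5·2.0 + 3·3 + 2·209 = 437.0
Lowest: D12 at 437.0.

D12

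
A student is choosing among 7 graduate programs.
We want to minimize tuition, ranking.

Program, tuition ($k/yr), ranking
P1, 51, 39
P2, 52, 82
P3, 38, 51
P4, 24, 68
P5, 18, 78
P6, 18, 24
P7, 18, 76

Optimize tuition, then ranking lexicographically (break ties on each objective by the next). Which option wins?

First minimize tuition: best is 18, kept {P5, P6, P7}.
Then minimize ranking: best is 24, kept {P6}.

P6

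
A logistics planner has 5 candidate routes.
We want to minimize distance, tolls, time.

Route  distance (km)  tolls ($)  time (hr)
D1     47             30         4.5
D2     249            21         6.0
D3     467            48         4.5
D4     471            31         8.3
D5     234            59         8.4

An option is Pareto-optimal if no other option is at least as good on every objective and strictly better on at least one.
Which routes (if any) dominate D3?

D1

D1: distance 47≤467, tolls 30≤48, time 4.5≤4.5 — dominates D3.
Others (D2, D4, D5) are each worse than D3 on at least one objective.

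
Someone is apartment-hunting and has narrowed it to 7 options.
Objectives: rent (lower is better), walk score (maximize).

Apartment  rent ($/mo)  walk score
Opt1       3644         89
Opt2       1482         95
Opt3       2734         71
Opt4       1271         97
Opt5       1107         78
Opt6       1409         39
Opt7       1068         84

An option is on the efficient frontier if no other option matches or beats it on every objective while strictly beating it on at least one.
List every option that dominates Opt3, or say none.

Opt2, Opt4, Opt5, Opt7

Opt2: rent 1482≤2734, walk score 95≥71 — dominates Opt3.
Opt4: rent 1271≤2734, walk score 97≥71 — dominates Opt3.
Opt5: rent 1107≤2734, walk score 78≥71 — dominates Opt3.
Opt7: rent 1068≤2734, walk score 84≥71 — dominates Opt3.
Others (Opt1, Opt6) are each worse than Opt3 on at least one objective.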